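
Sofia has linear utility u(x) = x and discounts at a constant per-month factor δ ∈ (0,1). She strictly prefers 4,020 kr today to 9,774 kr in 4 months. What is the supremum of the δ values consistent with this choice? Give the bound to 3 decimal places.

δ < 0.801

Under u(x) = x this choice says 4020 > δ^4·9774.
Hence δ^4 < 4020/9774 = 0.41130, and x ↦ x^(1/4) is increasing on (0,∞).
δ < (4020/9774)^(1/4) ≈ 0.801.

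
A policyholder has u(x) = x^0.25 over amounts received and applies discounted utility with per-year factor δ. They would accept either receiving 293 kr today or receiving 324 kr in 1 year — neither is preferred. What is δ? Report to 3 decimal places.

Equating discounted utilities: u(293) = δ·u(324) ⇒ δ = u(293)/u(324).
With u(x) = x^0.25: δ = 293^0.25/324^0.25 = (293/324)^0.25 = 0.97517.

δ ≈ 0.975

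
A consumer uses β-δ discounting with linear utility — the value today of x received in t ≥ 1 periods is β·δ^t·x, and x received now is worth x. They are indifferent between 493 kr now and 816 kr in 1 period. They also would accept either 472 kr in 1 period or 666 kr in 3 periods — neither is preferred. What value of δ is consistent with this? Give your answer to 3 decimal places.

δ ≈ 0.842

The second indifference involves only future payoffs, so β cancels: β·δ^1·472 = β·δ^3·666, giving δ^2 = 472/666 = 0.70871, so δ = 0.84185.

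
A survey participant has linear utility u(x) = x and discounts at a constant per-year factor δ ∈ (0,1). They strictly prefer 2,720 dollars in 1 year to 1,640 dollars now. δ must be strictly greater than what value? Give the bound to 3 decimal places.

δ > 0.603

The preference means 1640 < δ·2720.
Dividing through by 2720 gives δ > 0.60294.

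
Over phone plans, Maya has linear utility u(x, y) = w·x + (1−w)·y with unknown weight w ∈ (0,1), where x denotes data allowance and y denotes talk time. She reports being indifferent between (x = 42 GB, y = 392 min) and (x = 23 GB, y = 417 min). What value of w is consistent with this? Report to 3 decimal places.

Equating utilities: w·42 + (1−w)·392 = w·23 + (1−w)·417.
Collecting terms: w·19 = (1−w)·25.
So w/(1−w) = 25/19 = 1.3158, giving w = 25/(19+25) = 0.568.

w = 0.568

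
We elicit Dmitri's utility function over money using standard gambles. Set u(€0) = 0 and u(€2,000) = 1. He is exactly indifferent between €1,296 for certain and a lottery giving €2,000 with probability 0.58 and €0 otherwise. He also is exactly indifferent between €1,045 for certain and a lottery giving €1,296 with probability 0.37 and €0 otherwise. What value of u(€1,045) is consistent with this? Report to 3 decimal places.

0.215

From the first indifference, u(€1,296) = 0.58·u(€2,000) + 0.42·u(€0) = 0.58·1 + 0.42·0 = 0.58.
Chaining: u(€1,045) = 0.37·0.58 + 0.63·0.00 = 0.2146.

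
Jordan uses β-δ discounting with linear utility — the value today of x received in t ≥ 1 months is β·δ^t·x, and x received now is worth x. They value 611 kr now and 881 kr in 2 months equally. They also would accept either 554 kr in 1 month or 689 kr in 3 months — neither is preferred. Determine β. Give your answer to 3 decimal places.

β ≈ 0.863

Both payoffs in the second observation are in the future, so β drops out: δ^1·554 = δ^3·689 ⇒ δ^2 = 554/689 = 0.80406, so δ = 0.89670.
The first indifference: 611 = β·δ^2·881, so β = 611/(δ^2·881) = 611/(0.80406·881) ≈ 0.863.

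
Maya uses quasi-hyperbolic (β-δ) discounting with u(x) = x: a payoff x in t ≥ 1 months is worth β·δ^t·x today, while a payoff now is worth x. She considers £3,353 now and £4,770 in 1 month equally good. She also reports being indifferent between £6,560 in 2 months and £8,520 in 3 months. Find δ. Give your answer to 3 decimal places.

From the later pair, β·δ^2·6560 = β·δ^3·8520; dividing through, δ = 6560/8520 = 0.76995.

δ ≈ 0.770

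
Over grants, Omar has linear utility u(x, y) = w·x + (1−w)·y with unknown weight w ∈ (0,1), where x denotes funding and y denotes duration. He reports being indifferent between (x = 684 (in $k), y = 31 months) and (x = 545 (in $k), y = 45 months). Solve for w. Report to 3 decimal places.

Equating utilities: w·684 + (1−w)·31 = w·545 + (1−w)·45.
w·(684−545) = (1−w)·(45−31), i.e. w·139 = (1−w)·14.
So w/(1−w) = 14/139 = 0.1007, giving w = 14/(139+14) = 0.092.

w = 0.092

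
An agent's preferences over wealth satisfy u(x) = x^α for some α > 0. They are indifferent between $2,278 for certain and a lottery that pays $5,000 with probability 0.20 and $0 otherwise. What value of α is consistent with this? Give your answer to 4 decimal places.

α ≈ 2.0473

EU(lottery) = 0.20·5000^α + 0.80·0 = 0.20·5000^α.
Equating: 2278^α = 0.20·5000^α, i.e. 0.4556^α = 0.20.
Taking logs: α·ln(2278/5000) = ln(0.20), so α = -1.6094379 / -0.7861400 ≈ 2.0473.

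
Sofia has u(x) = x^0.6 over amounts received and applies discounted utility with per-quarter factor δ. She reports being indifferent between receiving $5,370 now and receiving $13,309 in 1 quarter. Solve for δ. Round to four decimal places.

δ ≈ 0.5801

Equating discounted utilities: u(5370) = δ·u(13309) ⇒ δ = u(5370)/u(13309).
With u(x) = x^0.6: δ = 5370^0.6/13309^0.6 = (5370/13309)^0.6 = 0.58009.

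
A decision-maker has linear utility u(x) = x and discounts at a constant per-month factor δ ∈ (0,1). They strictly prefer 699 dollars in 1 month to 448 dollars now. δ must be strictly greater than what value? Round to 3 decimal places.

δ > 0.641

Comparing present values: 448 < δ·699.
Dividing through by 699 gives δ > 0.64092.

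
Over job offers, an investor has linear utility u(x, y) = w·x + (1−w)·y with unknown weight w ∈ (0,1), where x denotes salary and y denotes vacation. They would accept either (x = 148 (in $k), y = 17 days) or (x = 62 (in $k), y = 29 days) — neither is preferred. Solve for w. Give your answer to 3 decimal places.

u(148,17) = u(62,29) means w·148 + (1−w)·17 = w·62 + (1−w)·29.
Rearranging, 86·w − 12·(1−w) = 0.
The marginal rate of substitution is 12/86, so w = 12/(86+12) = 0.122.

w = 0.122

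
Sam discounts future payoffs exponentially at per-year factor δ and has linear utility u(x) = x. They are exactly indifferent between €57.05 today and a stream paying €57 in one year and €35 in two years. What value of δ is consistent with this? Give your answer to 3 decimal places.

Equating present values: 57.05 = 57δ + 35δ².
Rearranged: 35δ² + 57δ − 57.05 = 0.
The positive root is δ = [−57 + √(57² + 4·35·57.05)] / (2·35) = (−57 + 106.000)/70 ≈ 0.700.

δ ≈ 0.700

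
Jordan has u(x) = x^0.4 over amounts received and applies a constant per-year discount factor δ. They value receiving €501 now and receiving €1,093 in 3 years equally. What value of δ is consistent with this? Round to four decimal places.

δ ≈ 0.9012

Indifference means u(501) = δ^3 · u(1093), so δ^3 = u(501)/u(1093).
Since u(x) = x^0.4, δ^3 = (501/1093)^0.4 = 0.45837^0.4 = 0.73196.
Taking the cube root: δ = 0.73196^(1/3) ≈ 0.9012.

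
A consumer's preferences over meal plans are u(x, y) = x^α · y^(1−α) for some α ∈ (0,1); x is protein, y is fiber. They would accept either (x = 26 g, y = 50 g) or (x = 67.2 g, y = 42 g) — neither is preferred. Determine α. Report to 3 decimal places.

The Cobb–Douglas utilities coincide, so 26^α·50^(1−α) = 67.2^α·42^(1−α).
(26/67.2)^α = (42/50)^(1−α); take logs: α·ln(26/67.2) = (1−α)·ln(42/50), i.e. α·-0.949577 = (1−α)·-0.174353.
Thus α·(-1.123930) = -0.174353, so α = -0.174353/-1.123930 ≈ 0.155.

α ≈ 0.155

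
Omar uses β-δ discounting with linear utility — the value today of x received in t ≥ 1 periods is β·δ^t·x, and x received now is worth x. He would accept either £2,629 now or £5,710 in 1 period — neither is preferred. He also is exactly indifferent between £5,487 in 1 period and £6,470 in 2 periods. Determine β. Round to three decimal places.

β ≈ 0.543

The second indifference involves only future payoffs, so β cancels: β·δ^1·5487 = β·δ^2·6470, giving δ = 5487/6470 = 0.84807.
Substituting δ into 2629 = β·δ·5710: β = 2629/(4842.468) ≈ 0.543.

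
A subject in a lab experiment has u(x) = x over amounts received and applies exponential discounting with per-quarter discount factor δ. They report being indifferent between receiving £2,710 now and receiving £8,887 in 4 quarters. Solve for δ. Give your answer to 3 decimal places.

δ ≈ 0.743

Equating discounted utilities: u(2710) = δ^4·u(8887) ⇒ δ^4 = u(2710)/u(8887).
With u(x) = x: δ^4 = 2710/8887 = 0.30494.
Taking the 4th root: δ = 0.30494^(1/4) ≈ 0.743.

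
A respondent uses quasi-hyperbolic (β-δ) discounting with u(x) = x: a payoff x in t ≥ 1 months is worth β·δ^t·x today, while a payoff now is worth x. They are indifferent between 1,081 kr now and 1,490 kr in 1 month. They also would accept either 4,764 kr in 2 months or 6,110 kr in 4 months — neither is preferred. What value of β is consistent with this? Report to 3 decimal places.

The second indifference involves only future payoffs, so β cancels: β·δ^2·4764 = β·δ^4·6110, giving δ^2 = 4764/6110 = 0.77971, so δ = 0.88301.
The first indifference: 1081 = β·δ·1490, so β = 1081/(δ·1490) = 1081/(0.88301·1490) ≈ 0.822.

β ≈ 0.822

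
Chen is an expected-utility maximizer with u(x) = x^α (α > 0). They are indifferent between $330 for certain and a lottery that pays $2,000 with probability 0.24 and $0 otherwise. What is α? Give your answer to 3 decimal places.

EU(lottery) = 0.24·2000^α + 0.76·0 = 0.24·2000^α.
Indifference: 330^α = 0.24·2000^α, so (330/2000)^α = 0.24.
Take logs: α = ln 0.24 / ln(330/2000) ≈ 0.79205.

α ≈ 0.792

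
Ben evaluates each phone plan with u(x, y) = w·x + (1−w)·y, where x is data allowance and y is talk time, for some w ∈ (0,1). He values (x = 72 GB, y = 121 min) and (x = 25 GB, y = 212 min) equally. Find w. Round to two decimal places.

Indifference: w·72 + (1−w)·121 = w·25 + (1−w)·212.
Collecting terms: w·47 = (1−w)·91.
The marginal rate of substitution is 91/47, so w = 91/(47+91) = 0.66.

w = 0.66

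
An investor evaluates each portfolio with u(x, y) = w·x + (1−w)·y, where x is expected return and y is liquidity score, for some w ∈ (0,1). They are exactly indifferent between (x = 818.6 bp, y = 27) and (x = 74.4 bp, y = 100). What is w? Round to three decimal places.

w = 0.089

Indifference: w·818.6 + (1−w)·27 = w·74.4 + (1−w)·100.
Collecting terms: w·744.2 = (1−w)·73.
The marginal rate of substitution is 73/744.2, so w = 73/(744.2+73) = 0.089.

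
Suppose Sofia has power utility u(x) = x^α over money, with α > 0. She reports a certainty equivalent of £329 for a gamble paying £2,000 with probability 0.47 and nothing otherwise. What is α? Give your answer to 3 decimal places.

α ≈ 0.418

Since u(0) = 0, the lottery's EU is 0.47·2000^α.
Setting u(329) equal to that: 329^α = 0.47·2000^α ⇒ (329/2000)^α = 0.47.
α = ln(0.47) / ln(329/2000) = -0.755023/-1.804845 ≈ 0.418.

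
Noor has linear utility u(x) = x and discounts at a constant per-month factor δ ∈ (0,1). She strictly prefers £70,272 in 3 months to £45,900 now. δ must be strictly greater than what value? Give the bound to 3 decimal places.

δ > 0.868

Comparing present values: 45900 < δ^3·70272.
So δ^3 > 45900/70272 = 0.65318; taking the cube root of both positive sides preserves the inequality.
δ > (45900/70272)^(1/3) ≈ 0.868.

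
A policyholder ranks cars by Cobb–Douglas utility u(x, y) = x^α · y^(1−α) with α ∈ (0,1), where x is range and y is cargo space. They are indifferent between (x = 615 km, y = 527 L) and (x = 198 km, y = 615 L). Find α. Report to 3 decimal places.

Set the two utilities equal: 615^α·527^(1−α) = 198^α·615^(1−α).
(615/198)^α = (615/527)^(1−α); take logs: α·ln(615/198) = (1−α)·ln(615/527), i.e. α·1.133355 = (1−α)·0.154422.
Thus α·(1.287777) = 0.154422, so α = 0.154422/1.287777 ≈ 0.120.

α ≈ 0.120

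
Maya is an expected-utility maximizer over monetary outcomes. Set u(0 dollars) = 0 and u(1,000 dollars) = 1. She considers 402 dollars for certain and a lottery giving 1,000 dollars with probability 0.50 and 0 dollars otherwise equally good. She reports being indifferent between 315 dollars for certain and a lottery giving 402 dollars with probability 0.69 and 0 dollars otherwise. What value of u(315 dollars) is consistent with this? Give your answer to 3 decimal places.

0.345

First, u(402 dollars) = 0.50·u(1,000 dollars) + 0.50·u(0 dollars) = 0.50.
Chaining: u(315 dollars) = 0.69·0.50 + 0.31·0.00 = 0.3450.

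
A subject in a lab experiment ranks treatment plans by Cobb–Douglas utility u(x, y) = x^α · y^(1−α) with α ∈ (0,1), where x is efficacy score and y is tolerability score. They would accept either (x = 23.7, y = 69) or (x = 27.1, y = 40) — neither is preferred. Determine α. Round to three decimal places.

The Cobb–Douglas utilities coincide, so 23.7^α·69^(1−α) = 27.1^α·40^(1−α).
Taking logs: α·ln 23.7 + (1−α)·ln 69 = α·ln 27.1 + (1−α)·ln 40, i.e. α·-0.134059 = (1−α)·-0.545227.
Thus α·(-0.679286) = -0.545227, so α = -0.545227/-0.679286 ≈ 0.803.

α ≈ 0.803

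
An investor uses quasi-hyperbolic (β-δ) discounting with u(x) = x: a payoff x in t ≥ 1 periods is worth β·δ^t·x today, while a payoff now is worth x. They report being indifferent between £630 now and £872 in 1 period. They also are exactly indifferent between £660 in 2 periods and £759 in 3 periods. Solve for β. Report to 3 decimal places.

β ≈ 0.831

The second indifference involves only future payoffs, so β cancels: β·δ^2·660 = β·δ^3·759, giving δ = 660/759 = 0.86957.
The first indifference: 630 = β·δ·872, so β = 630/(δ·872) = 630/(0.86957·872) ≈ 0.831.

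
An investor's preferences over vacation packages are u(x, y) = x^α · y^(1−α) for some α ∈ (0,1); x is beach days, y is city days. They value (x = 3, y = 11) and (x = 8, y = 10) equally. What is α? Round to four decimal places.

α ≈ 0.0886

Indifference: 3^α · 11^(1−α) = 8^α · 10^(1−α).
Taking logs: α·ln 3 + (1−α)·ln 11 = α·ln 8 + (1−α)·ln 10, i.e. α·-0.9808293 = (1−α)·-0.0953102.
With A = -0.9808293 and B = -0.0953102: α·A = (1−α)·B, so α = B/(A+B) = -0.0953102/-1.0761395 ≈ 0.0886.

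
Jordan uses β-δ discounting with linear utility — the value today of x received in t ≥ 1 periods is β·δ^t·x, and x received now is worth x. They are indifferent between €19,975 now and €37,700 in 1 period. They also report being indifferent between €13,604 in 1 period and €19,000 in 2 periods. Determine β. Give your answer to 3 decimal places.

β ≈ 0.740

Both payoffs in the second observation are in the future, so β drops out: δ^1·13604 = δ^2·19000 ⇒ δ = 13604/19000 = 0.71600.
Substituting δ into 19975 = β·δ·37700: β = 19975/(26993.200) ≈ 0.740.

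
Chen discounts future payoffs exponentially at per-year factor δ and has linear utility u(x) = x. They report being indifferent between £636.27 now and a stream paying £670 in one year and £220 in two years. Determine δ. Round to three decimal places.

The stream is worth 670δ + 220δ² today, so 670δ + 220δ² = 636.27.
So 220δ² + 670δ − 636.27 = 0.
The positive root is δ = [−670 + √(670² + 4·220·636.27)] / (2·220) = (−670 + 1004.399)/440 ≈ 0.760.

δ ≈ 0.760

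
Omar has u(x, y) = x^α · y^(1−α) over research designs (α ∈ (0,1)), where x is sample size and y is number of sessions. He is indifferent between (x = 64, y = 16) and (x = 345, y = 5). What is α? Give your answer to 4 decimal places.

α ≈ 0.4084

Indifference: 64^α · 16^(1−α) = 345^α · 5^(1−α).
Taking logs: α·ln 64 + (1−α)·ln 16 = α·ln 345 + (1−α)·ln 5, i.e. α·-1.6846613 = (1−α)·-1.1631508.
So α/(1−α) = (-1.1631508)/(-1.6846613) = 0.6904360, and α = 0.6904360/1.6904360 ≈ 0.4084.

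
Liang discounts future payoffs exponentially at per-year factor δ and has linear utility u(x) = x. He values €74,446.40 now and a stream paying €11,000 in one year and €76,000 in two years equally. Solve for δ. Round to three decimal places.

The stream is worth 11000δ + 76000δ² today, so 11000δ + 76000δ² = 74446.40.
That is, 76000δ² + 11000δ − 74446.40 = 0, a quadratic in δ.
By the quadratic formula (taking the positive root), δ = (−11000 + √22752705600.00) / 152000 ≈ 0.920.

δ ≈ 0.920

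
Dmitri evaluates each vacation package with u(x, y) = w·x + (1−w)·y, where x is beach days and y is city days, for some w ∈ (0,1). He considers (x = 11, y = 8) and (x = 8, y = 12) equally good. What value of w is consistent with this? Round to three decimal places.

w = 0.571

Indifference: w·11 + (1−w)·8 = w·8 + (1−w)·12.
w·(11−8) = (1−w)·(12−8), i.e. w·3 = (1−w)·4.
So w/(1−w) = 4/3 = 1.3333, giving w = 4/(3+4) = 0.571.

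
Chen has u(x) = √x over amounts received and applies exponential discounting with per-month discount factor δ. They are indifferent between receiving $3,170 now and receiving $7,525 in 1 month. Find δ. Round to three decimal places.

The payoff in 1 month is discounted by δ, so u(3170) = δ·u(7525) and δ = u(3170)/u(7525).
Since u(x) = √x, δ = √(3170/7525) = 0.64905.

δ ≈ 0.649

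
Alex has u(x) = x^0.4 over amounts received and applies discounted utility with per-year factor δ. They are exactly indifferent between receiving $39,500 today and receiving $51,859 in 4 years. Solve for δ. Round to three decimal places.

Equating discounted utilities: u(39500) = δ^4·u(51859) ⇒ δ^4 = u(39500)/u(51859).
With u(x) = x^0.4: δ^4 = 39500^0.4/51859^0.4 = (39500/51859)^0.4 = 0.89683.
Hence δ = (0.89683)^(1/4) = 0.97314.

δ ≈ 0.973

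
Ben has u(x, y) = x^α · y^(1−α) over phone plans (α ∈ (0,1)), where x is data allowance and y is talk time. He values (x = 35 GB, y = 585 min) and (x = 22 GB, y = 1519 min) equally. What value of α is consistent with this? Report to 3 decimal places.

α ≈ 0.673

The Cobb–Douglas utilities coincide, so 35^α·585^(1−α) = 22^α·1519^(1−α).
Taking logs: α·ln 35 + (1−α)·ln 585 = α·ln 22 + (1−α)·ln 1519, i.e. α·0.464306 = (1−α)·0.954196.
Thus α·(1.418502) = 0.954196, so α = 0.954196/1.418502 ≈ 0.673.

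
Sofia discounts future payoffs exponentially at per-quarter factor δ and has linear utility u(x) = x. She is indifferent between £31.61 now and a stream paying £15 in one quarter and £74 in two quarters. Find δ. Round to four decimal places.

Present value of the stream is 15·δ + 74·δ². Indifference gives 15δ + 74δ² = 31.61.
Rearranged: 74δ² + 15δ − 31.61 = 0.
δ = (−15 + √(15² + 4·74·31.61)) / (2·74) = (−15 + √9581.56) / 148 ≈ 0.5600.

δ ≈ 0.5600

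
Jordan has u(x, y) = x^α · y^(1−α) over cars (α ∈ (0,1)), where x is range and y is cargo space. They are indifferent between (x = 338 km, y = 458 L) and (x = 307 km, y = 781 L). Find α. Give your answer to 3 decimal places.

Indifference: 338^α · 458^(1−α) = 307^α · 781^(1−α).
Taking logs: α·ln 338 + (1−α)·ln 458 = α·ln 307 + (1−α)·ln 781, i.e. α·0.096198 = (1−α)·0.533706.
Thus α·(0.629904) = 0.533706, so α = 0.533706/0.629904 ≈ 0.847.

α ≈ 0.847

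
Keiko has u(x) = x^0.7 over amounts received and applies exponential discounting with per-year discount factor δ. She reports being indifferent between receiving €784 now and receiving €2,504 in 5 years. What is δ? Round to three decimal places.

Indifference means u(784) = δ^5 · u(2504), so δ^5 = u(784)/u(2504).
Since u(x) = x^0.7, δ^5 = (784/2504)^0.7 = 0.31310^0.7 = 0.44359.
Hence δ = (0.44359)^(1/5) = 0.84995.

δ ≈ 0.850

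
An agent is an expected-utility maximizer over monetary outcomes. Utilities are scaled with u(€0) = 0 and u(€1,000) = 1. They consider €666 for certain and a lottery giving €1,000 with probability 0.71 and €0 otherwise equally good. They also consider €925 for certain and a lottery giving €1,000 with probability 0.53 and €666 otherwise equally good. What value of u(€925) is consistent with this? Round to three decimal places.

0.864

The first gamble pins u(€666): it must equal 0.71·1 + 0.29·0 = 0.71.
The second indifference gives u(€925) = 0.53·u(€1,000) + 0.47·u(€666) = 0.53·1.00 + 0.47·0.71 = 0.8637.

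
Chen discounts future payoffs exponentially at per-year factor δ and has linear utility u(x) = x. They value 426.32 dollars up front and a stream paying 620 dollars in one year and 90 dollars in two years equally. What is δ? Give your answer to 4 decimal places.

δ ≈ 0.6300

Present value of the stream is 620·δ + 90·δ². Indifference gives 620δ + 90δ² = 426.32.
Rearranged: 90δ² + 620δ − 426.32 = 0.
By the quadratic formula (taking the positive root), δ = (−620 + √537875.20) / 180 ≈ 0.6300.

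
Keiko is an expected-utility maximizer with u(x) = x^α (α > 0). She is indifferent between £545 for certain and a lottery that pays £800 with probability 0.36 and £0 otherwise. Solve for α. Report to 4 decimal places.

EU(lottery) = 0.36·800^α + 0.64·0 = 0.36·800^α.
Equating: 545^α = 0.36·800^α, i.e. 0.6813^α = 0.36.
Take logs: α = ln 0.36 / ln(545/800) ≈ 2.661757.

α ≈ 2.6618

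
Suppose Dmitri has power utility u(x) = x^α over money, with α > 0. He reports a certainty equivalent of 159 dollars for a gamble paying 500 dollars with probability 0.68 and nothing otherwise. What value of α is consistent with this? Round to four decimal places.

The lottery's expected utility is 0.68·u(500) + 0.32·u(0) = 0.68·500^α (since u(0) = 0 for α > 0).
Indifference: 159^α = 0.68·500^α, so (159/500)^α = 0.68.
Take logs: α = ln 0.68 / ln(159/500) ≈ 0.336616.

α ≈ 0.3366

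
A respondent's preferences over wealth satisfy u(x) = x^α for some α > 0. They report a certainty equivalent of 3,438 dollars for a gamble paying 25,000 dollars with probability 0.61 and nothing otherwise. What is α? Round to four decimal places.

α ≈ 0.2491

Since u(0) = 0, the lottery's EU is 0.61·25000^α.
Equating: 3438^α = 0.61·25000^α, i.e. 0.1375^α = 0.61.
Take logs: α = ln 0.61 / ln(3438/25000) ≈ 0.249143.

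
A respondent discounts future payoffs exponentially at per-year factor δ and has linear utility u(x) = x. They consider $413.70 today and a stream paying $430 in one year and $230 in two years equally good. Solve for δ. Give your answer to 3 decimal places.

δ ≈ 0.700

Equating present values: 413.70 = 430δ + 230δ².
That is, 230δ² + 430δ − 413.70 = 0, a quadratic in δ.
The positive root is δ = [−430 + √(430² + 4·230·413.70)] / (2·230) = (−430 + 752.000)/460 ≈ 0.700.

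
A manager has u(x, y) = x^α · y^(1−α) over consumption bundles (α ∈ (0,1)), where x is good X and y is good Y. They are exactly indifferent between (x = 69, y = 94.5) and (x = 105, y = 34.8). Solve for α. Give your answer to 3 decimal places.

Indifference: 69^α · 94.5^(1−α) = 105^α · 34.8^(1−α).
(69/105)^α = (34.8/94.5)^(1−α); take logs: α·ln(69/105) = (1−α)·ln(34.8/94.5), i.e. α·-0.419854 = (1−α)·-0.998982.
So α/(1−α) = (-0.998982)/(-0.419854) = 2.379356, and α = 2.379356/3.379356 ≈ 0.704.

α ≈ 0.704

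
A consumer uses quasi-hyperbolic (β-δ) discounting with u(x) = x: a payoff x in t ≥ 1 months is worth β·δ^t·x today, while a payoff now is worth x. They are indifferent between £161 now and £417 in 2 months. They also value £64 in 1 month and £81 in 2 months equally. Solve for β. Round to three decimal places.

β ≈ 0.618

The second indifference involves only future payoffs, so β cancels: β·δ^1·64 = β·δ^2·81, giving δ = 64/81 = 0.79012.
Now use the now-vs-future pair: 161 = β·δ^2·417 gives β = 161/(0.62430·417) ≈ 0.618.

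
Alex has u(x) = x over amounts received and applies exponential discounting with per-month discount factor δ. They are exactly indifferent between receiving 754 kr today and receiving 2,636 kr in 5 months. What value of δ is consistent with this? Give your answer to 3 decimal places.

δ ≈ 0.779

Equating discounted utilities: u(754) = δ^5·u(2636) ⇒ δ^5 = u(754)/u(2636).
With u(x) = x: δ^5 = 754/2636 = 0.28604.
Hence δ = (0.28604)^(1/5) = 0.77855.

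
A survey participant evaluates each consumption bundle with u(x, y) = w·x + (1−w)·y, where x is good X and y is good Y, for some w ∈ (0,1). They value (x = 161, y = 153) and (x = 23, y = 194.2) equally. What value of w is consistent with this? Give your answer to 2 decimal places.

Indifference: w·161 + (1−w)·153 = w·23 + (1−w)·194.2.
w·(161−23) = (1−w)·(194.2−153), i.e. w·138 = (1−w)·41.2.
Hence w = 41.2/(138+41.2) = 41.2/179.2 = 0.23.

w = 0.23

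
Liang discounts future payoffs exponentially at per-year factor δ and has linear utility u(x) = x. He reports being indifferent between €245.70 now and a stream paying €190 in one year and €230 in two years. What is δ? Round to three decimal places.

Present value of the stream is 190·δ + 230·δ². Indifference gives 190δ + 230δ² = 245.70.
So 230δ² + 190δ − 245.70 = 0.
The positive root is δ = [−190 + √(190² + 4·230·245.70)] / (2·230) = (−190 + 512.000)/460 ≈ 0.700.

δ ≈ 0.700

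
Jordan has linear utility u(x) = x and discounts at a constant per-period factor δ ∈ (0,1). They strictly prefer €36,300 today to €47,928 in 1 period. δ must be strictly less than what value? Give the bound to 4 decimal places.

δ < 0.7574

The preference means 36300 > δ·47928.
Dividing through by 47928 gives δ < 0.75739.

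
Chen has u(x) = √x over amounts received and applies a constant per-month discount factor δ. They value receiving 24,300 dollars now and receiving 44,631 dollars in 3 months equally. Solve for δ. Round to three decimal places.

The payoff in 3 months is discounted by δ^3, so u(24300) = δ^3·u(44631) and δ^3 = u(24300)/u(44631).
With u(x) = √x: δ^3 = √24300/√44631 = √(24300/44631) = 0.73788.
So δ = 0.73788^(1/3) ≈ 0.904.

δ ≈ 0.904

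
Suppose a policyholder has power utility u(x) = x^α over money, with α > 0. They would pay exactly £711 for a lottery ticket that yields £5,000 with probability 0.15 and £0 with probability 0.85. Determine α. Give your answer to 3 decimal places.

EU(lottery) = 0.15·5000^α + 0.85·0 = 0.15·5000^α.
Setting u(711) equal to that: 711^α = 0.15·5000^α ⇒ (711/5000)^α = 0.15.
α = ln(0.15) / ln(711/5000) = -1.897120/-1.950521 ≈ 0.973.

α ≈ 0.973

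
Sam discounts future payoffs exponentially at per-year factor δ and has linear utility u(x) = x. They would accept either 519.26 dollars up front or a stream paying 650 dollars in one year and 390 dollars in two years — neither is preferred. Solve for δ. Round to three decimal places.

δ ≈ 0.590

The stream is worth 650δ + 390δ² today, so 650δ + 390δ² = 519.26.
So 390δ² + 650δ − 519.26 = 0.
The positive root is δ = [−650 + √(650² + 4·390·519.26)] / (2·390) = (−650 + 1110.201)/780 ≈ 0.590.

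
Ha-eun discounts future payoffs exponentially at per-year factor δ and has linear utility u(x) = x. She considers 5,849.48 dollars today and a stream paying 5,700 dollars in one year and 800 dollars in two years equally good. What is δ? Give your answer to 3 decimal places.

δ ≈ 0.910

Equating present values: 5849.48 = 5700δ + 800δ².
So 800δ² + 5700δ − 5849.48 = 0.
δ = (−5700 + √(5700² + 4·800·5849.48)) / (2·800) = (−5700 + √51208336.00) / 1600 ≈ 0.910.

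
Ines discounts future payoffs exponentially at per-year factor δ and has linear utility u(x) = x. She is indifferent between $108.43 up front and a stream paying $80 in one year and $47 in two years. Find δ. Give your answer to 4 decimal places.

δ ≈ 0.8900

The stream is worth 80δ + 47δ² today, so 80δ + 47δ² = 108.43.
Rearranged: 47δ² + 80δ − 108.43 = 0.
δ = (−80 + √(80² + 4·47·108.43)) / (2·47) = (−80 + √26784.84) / 94 ≈ 0.8900.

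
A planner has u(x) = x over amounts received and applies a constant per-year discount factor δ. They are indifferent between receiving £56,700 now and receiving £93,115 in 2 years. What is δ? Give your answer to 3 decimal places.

δ ≈ 0.780

Equating discounted utilities: u(56700) = δ^2·u(93115) ⇒ δ^2 = u(56700)/u(93115).
With u(x) = x: δ^2 = 56700/93115 = 0.60892.
Taking the square root: δ = 0.60892^(1/2) ≈ 0.780.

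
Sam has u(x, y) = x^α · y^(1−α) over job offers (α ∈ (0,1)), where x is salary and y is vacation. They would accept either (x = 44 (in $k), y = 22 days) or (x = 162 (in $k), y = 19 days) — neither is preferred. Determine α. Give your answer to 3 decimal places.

α ≈ 0.101

Indifference: 44^α · 22^(1−α) = 162^α · 19^(1−α).
(44/162)^α = (19/22)^(1−α); take logs: α·ln(44/162) = (1−α)·ln(19/22), i.e. α·-1.303407 = (1−α)·-0.146603.
With A = -1.303407 and B = -0.146603: α·A = (1−α)·B, so α = B/(A+B) = -0.146603/-1.450010 ≈ 0.101.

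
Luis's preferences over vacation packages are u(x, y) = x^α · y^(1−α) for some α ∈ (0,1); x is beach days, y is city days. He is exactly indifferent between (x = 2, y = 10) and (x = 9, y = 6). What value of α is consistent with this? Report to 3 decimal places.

α ≈ 0.254

Indifference: 2^α · 10^(1−α) = 9^α · 6^(1−α).
(2/9)^α = (6/10)^(1−α); take logs: α·ln(2/9) = (1−α)·ln(6/10), i.e. α·-1.504077 = (1−α)·-0.510826.
Thus α·(-2.014903) = -0.510826, so α = -0.510826/-2.014903 ≈ 0.254.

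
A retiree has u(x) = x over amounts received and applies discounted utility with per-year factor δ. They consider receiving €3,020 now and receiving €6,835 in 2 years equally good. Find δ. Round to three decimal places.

δ ≈ 0.665

Indifference means u(3020) = δ^2 · u(6835), so δ^2 = u(3020)/u(6835).
With u(x) = x: δ^2 = 3020/6835 = 0.44184.
Hence δ = (0.44184)^(1/2) = 0.66471.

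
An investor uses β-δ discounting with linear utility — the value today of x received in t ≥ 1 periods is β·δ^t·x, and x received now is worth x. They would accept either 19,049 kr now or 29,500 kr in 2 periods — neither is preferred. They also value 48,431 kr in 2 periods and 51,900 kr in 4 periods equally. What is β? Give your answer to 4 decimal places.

β ≈ 0.6920

Both payoffs in the second observation are in the future, so β drops out: δ^2·48431 = δ^4·51900 ⇒ δ^2 = 48431/51900 = 0.93316, so δ = 0.96600.
Now use the now-vs-future pair: 19049 = β·δ^2·29500 gives β = 19049/(0.93316·29500) ≈ 0.6920.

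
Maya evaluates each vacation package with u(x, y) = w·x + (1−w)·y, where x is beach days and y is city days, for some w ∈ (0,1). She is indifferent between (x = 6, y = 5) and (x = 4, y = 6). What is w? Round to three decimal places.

w = 0.333

u(6,5) = u(4,6) means w·6 + (1−w)·5 = w·4 + (1−w)·6.
Collecting terms: w·2 = (1−w)·1.
The marginal rate of substitution is 1/2, so w = 1/(2+1) = 0.333.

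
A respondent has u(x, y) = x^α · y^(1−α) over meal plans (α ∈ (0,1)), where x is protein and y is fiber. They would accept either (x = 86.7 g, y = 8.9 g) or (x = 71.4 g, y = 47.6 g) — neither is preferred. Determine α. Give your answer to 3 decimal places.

Indifference: 86.7^α · 8.9^(1−α) = 71.4^α · 47.6^(1−α).
Taking logs: α·ln 86.7 + (1−α)·ln 8.9 = α·ln 71.4 + (1−α)·ln 47.6, i.e. α·0.194156 = (1−α)·1.676781.
With A = 0.194156 and B = 1.676781: α·A = (1−α)·B, so α = B/(A+B) = 1.676781/1.870937 ≈ 0.896.

α ≈ 0.896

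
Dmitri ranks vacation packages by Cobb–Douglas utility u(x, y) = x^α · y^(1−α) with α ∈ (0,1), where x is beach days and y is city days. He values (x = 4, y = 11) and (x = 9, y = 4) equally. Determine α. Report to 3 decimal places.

α ≈ 0.555

The Cobb–Douglas utilities coincide, so 4^α·11^(1−α) = 9^α·4^(1−α).
Rearrange to (4/9)^α = (4/11)^(1−α) and take logs: α·-0.810930 = (1−α)·-1.011601.
So α/(1−α) = (-1.011601)/(-0.810930) = 1.247458, and α = 1.247458/2.247458 ≈ 0.555.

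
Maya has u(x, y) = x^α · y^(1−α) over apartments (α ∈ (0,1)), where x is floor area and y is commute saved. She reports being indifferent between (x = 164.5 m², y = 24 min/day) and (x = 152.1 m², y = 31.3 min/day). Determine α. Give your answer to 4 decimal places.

The Cobb–Douglas utilities coincide, so 164.5^α·24^(1−α) = 152.1^α·31.3^(1−α).
Rearrange to (164.5/152.1)^α = (31.3/24)^(1−α) and take logs: α·0.0783724 = (1−α)·0.2655643.
Thus α·(0.3439367) = 0.2655643, so α = 0.2655643/0.3439367 ≈ 0.7721.

α ≈ 0.7721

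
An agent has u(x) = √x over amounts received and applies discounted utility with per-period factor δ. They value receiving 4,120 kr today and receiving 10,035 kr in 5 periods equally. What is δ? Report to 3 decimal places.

δ ≈ 0.915

Equating discounted utilities: u(4120) = δ^5·u(10035) ⇒ δ^5 = u(4120)/u(10035).
With u(x) = √x: δ^5 = √4120/√10035 = √(4120/10035) = 0.64075.
Hence δ = (0.64075)^(1/5) = 0.91482.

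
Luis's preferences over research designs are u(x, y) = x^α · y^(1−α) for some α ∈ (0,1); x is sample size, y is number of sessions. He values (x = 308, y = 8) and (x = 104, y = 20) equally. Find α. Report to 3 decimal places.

α ≈ 0.458

The Cobb–Douglas utilities coincide, so 308^α·8^(1−α) = 104^α·20^(1−α).
(308/104)^α = (20/8)^(1−α); take logs: α·ln(308/104) = (1−α)·ln(20/8), i.e. α·1.085709 = (1−α)·0.916291.
So α/(1−α) = (0.916291)/(1.085709) = 0.843956, and α = 0.843956/1.843956 ≈ 0.458.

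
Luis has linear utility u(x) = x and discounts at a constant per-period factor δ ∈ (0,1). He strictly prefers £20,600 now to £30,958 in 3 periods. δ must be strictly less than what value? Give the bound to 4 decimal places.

The preference means 20600 > δ^3·30958.
So δ^3 < 20600/30958 = 0.66542; taking the cube root of both positive sides preserves the inequality.
δ < (20600/30958)^(1/3) ≈ 0.8730.

δ < 0.8730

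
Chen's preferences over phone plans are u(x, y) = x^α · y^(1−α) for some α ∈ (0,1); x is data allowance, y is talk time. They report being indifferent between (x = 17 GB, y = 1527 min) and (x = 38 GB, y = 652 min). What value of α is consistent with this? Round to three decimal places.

Indifference: 17^α · 1527^(1−α) = 38^α · 652^(1−α).
Rearrange to (17/38)^α = (652/1527)^(1−α) and take logs: α·-0.804373 = (1−α)·-0.851016.
With A = -0.804373 and B = -0.851016: α·A = (1−α)·B, so α = B/(A+B) = -0.851016/-1.655389 ≈ 0.514.

α ≈ 0.514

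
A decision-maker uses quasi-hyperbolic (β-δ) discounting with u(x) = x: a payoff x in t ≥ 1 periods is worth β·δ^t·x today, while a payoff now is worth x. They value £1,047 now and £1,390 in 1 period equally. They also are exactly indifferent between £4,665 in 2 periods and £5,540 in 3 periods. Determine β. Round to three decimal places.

The second indifference involves only future payoffs, so β cancels: β·δ^2·4665 = β·δ^3·5540, giving δ = 4665/5540 = 0.84206.
The first indifference: 1047 = β·δ·1390, so β = 1047/(δ·1390) = 1047/(0.84206·1390) ≈ 0.895.

β ≈ 0.895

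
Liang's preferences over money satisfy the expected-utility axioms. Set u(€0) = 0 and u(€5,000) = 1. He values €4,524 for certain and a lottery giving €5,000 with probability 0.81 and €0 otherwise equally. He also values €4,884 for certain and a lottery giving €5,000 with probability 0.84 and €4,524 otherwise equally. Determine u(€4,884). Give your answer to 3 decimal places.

The first gamble pins u(€4,524): it must equal 0.81·1 + 0.19·0 = 0.81.
The second indifference gives u(€4,884) = 0.84·u(€5,000) + 0.16·u(€4,524) = 0.84·1.00 + 0.16·0.81 = 0.9696.

0.970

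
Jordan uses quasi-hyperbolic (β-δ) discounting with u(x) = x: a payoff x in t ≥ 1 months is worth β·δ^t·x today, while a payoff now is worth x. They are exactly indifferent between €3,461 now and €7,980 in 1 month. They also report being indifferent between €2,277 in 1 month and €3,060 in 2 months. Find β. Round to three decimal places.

β ≈ 0.583

From the later pair, β·δ^1·2277 = β·δ^2·3060; dividing through, δ = 2277/3060 = 0.74412.
The first indifference: 3461 = β·δ·7980, so β = 3461/(δ·7980) = 3461/(0.74412·7980) ≈ 0.583.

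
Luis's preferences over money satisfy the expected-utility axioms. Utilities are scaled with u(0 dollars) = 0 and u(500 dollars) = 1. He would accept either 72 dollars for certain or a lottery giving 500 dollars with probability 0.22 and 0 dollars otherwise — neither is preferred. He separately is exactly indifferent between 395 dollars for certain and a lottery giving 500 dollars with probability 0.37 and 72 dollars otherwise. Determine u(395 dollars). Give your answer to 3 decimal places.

From the first indifference, u(72 dollars) = 0.22·u(500 dollars) + 0.78·u(0 dollars) = 0.22·1 + 0.78·0 = 0.22.
The second indifference gives u(395 dollars) = 0.37·u(500 dollars) + 0.63·u(72 dollars) = 0.37·1.00 + 0.63·0.22 = 0.5086.

0.509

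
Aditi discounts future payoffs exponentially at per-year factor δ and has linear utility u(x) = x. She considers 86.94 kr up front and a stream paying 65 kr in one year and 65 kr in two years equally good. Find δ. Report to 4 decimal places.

Present value of the stream is 65·δ + 65·δ². Indifference gives 65δ + 65δ² = 86.94.
Rearranged: 65δ² + 65δ − 86.94 = 0.
The positive root is δ = [−65 + √(65² + 4·65·86.94)] / (2·65) = (−65 + 163.797)/130 ≈ 0.7600.

δ ≈ 0.7600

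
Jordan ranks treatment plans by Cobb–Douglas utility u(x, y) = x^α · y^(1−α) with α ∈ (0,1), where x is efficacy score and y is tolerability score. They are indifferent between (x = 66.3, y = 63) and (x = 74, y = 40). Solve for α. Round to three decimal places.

Indifference: 66.3^α · 63^(1−α) = 74^α · 40^(1−α).
Taking logs: α·ln 66.3 + (1−α)·ln 63 = α·ln 74 + (1−α)·ln 40, i.e. α·-0.109875 = (1−α)·-0.454255.
So α/(1−α) = (-0.454255)/(-0.109875) = 4.134289, and α = 4.134289/5.134289 ≈ 0.805.

α ≈ 0.805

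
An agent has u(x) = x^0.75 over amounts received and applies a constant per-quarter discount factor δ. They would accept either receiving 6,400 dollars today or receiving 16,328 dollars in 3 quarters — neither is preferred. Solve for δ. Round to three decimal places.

Equating discounted utilities: u(6400) = δ^3·u(16328) ⇒ δ^3 = u(6400)/u(16328).
With u(x) = x^0.75: δ^3 = 6400^0.75/16328^0.75 = (6400/16328)^0.75 = 0.49538.
So δ = 0.49538^(1/3) ≈ 0.791.

δ ≈ 0.791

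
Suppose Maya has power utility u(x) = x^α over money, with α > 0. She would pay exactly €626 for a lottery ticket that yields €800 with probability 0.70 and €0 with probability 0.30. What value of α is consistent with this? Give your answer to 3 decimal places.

Since u(0) = 0, the lottery's EU is 0.70·800^α.
Setting u(626) equal to that: 626^α = 0.70·800^α ⇒ (626/800)^α = 0.70.
α = ln(0.70) / ln(626/800) = -0.356675/-0.245261 ≈ 1.454.

α ≈ 1.454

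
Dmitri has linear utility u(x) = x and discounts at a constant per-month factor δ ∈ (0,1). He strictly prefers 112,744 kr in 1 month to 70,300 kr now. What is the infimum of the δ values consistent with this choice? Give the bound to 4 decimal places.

δ > 0.6235

Comparing present values: 70300 < δ·112744.
So δ > 70300/112744 = 0.62354.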